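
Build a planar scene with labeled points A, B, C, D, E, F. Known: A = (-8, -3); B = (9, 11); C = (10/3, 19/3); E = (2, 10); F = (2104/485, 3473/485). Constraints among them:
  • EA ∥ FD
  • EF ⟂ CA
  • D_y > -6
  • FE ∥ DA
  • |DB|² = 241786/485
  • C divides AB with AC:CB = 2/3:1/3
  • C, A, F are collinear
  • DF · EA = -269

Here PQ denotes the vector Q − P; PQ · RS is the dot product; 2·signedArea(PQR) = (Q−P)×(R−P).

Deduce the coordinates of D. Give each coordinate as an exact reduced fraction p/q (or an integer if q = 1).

1. D_x = -2746/485  [FE ∥ DA ∩ EA ∥ FD]
2. D_y = -2832/485  [FE ∥ DA ∩ EA ∥ FD]
   → D = (-2746/485, -2832/485)

D = (-2746/485, -2832/485)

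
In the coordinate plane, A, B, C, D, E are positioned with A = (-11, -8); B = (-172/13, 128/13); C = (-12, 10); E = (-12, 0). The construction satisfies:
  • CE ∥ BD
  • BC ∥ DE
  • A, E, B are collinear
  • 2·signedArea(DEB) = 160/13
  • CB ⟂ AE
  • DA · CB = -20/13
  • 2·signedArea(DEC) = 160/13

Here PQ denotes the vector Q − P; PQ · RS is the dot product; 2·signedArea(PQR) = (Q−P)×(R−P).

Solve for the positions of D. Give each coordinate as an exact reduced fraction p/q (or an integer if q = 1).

D = (-172/13, -2/13)

1. D_x = -172/13  [BC ∥ DE ∩ CE ∥ BD]
2. D_y = -2/13  [BC ∥ DE ∩ CE ∥ BD]
   → D = (-172/13, -2/13)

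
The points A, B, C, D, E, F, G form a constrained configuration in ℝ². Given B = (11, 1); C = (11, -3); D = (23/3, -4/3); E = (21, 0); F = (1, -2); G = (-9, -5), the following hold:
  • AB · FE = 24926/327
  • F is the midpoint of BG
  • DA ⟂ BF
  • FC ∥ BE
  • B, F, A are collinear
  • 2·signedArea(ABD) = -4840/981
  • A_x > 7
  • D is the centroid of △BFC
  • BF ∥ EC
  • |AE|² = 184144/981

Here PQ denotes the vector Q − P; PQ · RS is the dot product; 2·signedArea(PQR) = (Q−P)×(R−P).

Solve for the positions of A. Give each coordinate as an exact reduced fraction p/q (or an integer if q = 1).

A = (2387/327, -12/109)

1. A_x = 2387/327  [B, F, A are collinear ∩ DA ⟂ BF]
2. A_y = -12/109  [B, F, A are collinear ∩ DA ⟂ BF]
   → A = (2387/327, -12/109)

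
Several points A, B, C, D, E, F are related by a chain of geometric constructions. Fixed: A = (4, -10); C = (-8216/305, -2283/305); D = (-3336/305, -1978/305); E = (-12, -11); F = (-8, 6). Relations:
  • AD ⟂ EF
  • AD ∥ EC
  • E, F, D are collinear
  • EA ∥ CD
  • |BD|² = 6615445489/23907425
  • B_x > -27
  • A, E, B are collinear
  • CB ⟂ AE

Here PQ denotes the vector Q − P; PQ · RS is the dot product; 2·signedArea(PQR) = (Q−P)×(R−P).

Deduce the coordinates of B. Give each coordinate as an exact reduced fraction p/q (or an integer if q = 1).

B = (-2089804/78385, -934059/78385)

1. B_x = -2089804/78385  [A, E, B are collinear ∩ CB ⟂ AE]
2. B_y = -934059/78385  [A, E, B are collinear ∩ CB ⟂ AE]
   → B = (-2089804/78385, -934059/78385)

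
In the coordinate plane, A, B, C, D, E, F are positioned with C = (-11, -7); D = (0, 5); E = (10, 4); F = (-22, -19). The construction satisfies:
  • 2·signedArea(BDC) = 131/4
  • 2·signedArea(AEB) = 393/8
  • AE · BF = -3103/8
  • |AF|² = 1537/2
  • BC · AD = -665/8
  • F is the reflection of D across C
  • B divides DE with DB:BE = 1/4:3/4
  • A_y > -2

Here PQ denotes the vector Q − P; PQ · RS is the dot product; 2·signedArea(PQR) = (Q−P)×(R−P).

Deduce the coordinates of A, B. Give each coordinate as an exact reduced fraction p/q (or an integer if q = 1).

1. B_x = 5/2  [B divides DE with DB:BE = 1/4:3/4]
2. B_y = 19/4  [B divides DE with DB:BE = 1/4:3/4]
   → B = (5/2, 19/4)
3. A_x = -1/2  [2·signedArea(AEB) = 393/8 ∩ BC · AD = -665/8]
4. A_y = -3/2  [2·signedArea(AEB) = 393/8 ∩ BC · AD = -665/8]
   → A = (-1/2, -3/2)

A = (-1/2, -3/2)
B = (5/2, 19/4)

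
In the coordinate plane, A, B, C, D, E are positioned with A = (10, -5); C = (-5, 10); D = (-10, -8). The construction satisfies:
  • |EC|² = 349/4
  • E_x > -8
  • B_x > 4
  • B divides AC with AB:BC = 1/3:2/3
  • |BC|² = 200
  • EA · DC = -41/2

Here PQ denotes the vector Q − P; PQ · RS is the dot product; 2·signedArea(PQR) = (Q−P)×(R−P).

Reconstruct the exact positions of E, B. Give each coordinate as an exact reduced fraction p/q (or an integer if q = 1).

B = (5, 0)
E = (-15/2, 1)

1. E_x = -15/2  [line -5·x + -18·y + -39/2 = 0 ∩ |EC|² = 349/4]
2. E_y = 1  [line -5·x + -18·y + -39/2 = 0 ∩ |EC|² = 349/4]
   → E = (-15/2, 1)
3. B_x = 5  [B divides AC with AB:BC = 1/3:2/3]
4. B_y = 0  [B divides AC with AB:BC = 1/3:2/3]
   → B = (5, 0)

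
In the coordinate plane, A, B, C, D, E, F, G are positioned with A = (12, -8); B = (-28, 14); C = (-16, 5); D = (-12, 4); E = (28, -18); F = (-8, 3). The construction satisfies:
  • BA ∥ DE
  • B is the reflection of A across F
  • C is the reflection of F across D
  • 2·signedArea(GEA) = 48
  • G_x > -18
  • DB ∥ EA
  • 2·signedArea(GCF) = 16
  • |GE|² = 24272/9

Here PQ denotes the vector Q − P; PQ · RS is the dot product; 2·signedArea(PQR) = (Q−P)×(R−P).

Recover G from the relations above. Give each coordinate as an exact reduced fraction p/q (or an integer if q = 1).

1. G_x = -52/3  [2·signedArea(GEA) = 48 ∩ 2·signedArea(GCF) = 16]
2. G_y = 22/3  [2·signedArea(GEA) = 48 ∩ 2·signedArea(GCF) = 16]
   → G = (-52/3, 22/3)

G = (-52/3, 22/3)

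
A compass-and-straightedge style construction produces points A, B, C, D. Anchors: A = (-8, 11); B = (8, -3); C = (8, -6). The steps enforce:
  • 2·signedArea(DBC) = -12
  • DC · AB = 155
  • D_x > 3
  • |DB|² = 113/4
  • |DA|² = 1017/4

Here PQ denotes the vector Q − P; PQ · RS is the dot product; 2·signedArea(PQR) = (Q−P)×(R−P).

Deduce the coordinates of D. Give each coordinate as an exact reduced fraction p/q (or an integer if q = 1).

1. D_x = 4  [DC · AB = 155 ∩ 2·signedArea(DBC) = -12]
2. D_y = 1/2  [DC · AB = 155 ∩ 2·signedArea(DBC) = -12]
   → D = (4, 1/2)

D = (4, 1/2)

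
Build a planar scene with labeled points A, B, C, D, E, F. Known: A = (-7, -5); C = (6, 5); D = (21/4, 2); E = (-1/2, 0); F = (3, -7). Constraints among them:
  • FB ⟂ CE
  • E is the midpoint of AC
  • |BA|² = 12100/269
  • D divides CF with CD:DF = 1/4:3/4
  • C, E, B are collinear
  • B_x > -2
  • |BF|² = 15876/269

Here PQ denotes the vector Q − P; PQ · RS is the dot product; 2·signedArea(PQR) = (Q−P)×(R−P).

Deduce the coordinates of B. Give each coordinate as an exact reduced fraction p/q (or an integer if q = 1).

B = (-453/269, -245/269)

1. B_x = -453/269  [C, E, B are collinear ∩ FB ⟂ CE]
2. B_y = -245/269  [C, E, B are collinear ∩ FB ⟂ CE]
   → B = (-453/269, -245/269)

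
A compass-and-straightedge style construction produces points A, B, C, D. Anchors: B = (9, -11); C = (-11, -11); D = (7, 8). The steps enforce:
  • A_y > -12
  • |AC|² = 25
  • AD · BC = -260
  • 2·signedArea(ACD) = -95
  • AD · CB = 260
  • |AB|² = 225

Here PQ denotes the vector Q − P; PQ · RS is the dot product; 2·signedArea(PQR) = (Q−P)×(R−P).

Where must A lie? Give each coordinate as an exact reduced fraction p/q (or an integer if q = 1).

A = (-6, -11)

1. A_x = -6  [2·signedArea(ACD) = -95 ∩ AD · BC = -260]
2. A_y = -11  [2·signedArea(ACD) = -95 ∩ AD · BC = -260]
   → A = (-6, -11)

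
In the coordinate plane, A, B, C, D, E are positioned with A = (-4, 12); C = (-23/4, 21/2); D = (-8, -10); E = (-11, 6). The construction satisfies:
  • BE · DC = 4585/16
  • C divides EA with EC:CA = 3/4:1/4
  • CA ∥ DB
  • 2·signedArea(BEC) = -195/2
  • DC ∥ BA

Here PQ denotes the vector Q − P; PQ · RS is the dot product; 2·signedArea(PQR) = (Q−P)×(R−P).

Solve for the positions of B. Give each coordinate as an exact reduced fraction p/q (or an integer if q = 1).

1. B_x = -25/4  [DC ∥ BA ∩ CA ∥ DB]
2. B_y = -17/2  [DC ∥ BA ∩ CA ∥ DB]
   → B = (-25/4, -17/2)

B = (-25/4, -17/2)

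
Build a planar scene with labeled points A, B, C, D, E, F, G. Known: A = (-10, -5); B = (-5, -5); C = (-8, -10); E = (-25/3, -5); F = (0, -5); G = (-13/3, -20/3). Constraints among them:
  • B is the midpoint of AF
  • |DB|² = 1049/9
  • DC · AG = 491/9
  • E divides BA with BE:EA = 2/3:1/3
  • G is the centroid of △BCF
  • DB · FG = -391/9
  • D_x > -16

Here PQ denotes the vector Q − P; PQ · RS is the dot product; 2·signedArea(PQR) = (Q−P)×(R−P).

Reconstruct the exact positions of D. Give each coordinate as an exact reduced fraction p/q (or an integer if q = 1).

D = (-47/3, -10/3)

1. D_x = -47/3  [DB · FG = -391/9 ∩ DC · AG = 491/9]
2. D_y = -10/3  [DB · FG = -391/9 ∩ DC · AG = 491/9]
   → D = (-47/3, -10/3)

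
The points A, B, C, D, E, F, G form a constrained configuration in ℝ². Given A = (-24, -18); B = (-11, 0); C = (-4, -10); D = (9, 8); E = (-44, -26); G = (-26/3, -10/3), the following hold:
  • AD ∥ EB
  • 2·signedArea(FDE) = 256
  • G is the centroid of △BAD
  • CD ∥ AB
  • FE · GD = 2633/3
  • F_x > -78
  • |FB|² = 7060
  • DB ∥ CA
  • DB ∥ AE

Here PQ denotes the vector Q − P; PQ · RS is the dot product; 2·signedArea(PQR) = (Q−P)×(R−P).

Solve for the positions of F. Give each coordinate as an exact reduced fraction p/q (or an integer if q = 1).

F = (-77, -52)

1. F_x = -77  [2·signedArea(FDE) = 256 ∩ FE · GD = 2633/3]
2. F_y = -52  [2·signedArea(FDE) = 256 ∩ FE · GD = 2633/3]
   → F = (-77, -52)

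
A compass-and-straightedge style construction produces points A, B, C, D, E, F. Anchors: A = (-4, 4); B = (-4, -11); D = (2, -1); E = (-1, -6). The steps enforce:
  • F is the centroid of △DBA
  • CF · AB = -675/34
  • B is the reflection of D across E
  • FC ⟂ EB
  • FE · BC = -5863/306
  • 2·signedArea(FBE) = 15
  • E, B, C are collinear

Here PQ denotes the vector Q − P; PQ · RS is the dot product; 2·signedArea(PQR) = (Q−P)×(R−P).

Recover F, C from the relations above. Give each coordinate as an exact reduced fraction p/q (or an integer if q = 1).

1. F_x = -2  [F is the centroid of △DBA]
2. F_y = -8/3  [F is the centroid of △DBA]
   → F = (-2, -8/3)
3. C_x = 7/34  [E, B, C are collinear ∩ FC ⟂ EB]
4. C_y = -407/102  [E, B, C are collinear ∩ FC ⟂ EB]
   → C = (7/34, -407/102)

C = (7/34, -407/102)
F = (-2, -8/3)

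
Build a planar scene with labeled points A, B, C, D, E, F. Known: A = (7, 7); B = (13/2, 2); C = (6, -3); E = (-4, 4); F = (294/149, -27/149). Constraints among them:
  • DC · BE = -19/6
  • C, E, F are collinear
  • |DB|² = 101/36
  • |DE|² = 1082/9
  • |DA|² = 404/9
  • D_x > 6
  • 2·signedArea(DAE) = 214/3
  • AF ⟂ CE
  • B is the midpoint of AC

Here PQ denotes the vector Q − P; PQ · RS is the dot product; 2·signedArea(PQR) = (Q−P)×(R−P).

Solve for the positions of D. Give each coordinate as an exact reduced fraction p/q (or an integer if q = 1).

1. D_x = 19/3  [DC · BE = -19/6 ∩ 2·signedArea(DAE) = 214/3]
2. D_y = 1/3  [DC · BE = -19/6 ∩ 2·signedArea(DAE) = 214/3]
   → D = (19/3, 1/3)

D = (19/3, 1/3)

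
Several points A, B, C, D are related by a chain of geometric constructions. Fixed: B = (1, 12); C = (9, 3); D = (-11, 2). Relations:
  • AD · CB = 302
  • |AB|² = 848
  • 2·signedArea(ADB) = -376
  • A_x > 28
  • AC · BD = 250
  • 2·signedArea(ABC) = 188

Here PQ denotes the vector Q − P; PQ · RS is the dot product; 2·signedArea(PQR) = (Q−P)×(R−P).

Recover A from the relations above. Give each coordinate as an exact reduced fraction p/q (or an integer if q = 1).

A = (29, 4)

1. A_x = 29  [2·signedArea(ABC) = 188 ∩ AD · CB = 302]
2. A_y = 4  [2·signedArea(ABC) = 188 ∩ AD · CB = 302]
   → A = (29, 4)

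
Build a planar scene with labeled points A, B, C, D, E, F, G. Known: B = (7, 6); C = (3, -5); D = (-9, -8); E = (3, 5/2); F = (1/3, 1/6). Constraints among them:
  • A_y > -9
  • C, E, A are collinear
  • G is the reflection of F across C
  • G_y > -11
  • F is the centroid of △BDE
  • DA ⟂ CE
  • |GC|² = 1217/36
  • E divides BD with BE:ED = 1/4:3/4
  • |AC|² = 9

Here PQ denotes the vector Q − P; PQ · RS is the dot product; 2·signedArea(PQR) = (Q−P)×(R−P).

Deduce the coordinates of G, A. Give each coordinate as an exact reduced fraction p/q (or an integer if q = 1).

1. G_x = 17/3  [G is the reflection of F across C]
2. G_y = -61/6  [G is the reflection of F across C]
   → G = (17/3, -61/6)
3. A_x = 3  [C, E, A are collinear ∩ DA ⟂ CE]
4. A_y = -8  [C, E, A are collinear ∩ DA ⟂ CE]
   → A = (3, -8)

A = (3, -8)
G = (17/3, -61/6)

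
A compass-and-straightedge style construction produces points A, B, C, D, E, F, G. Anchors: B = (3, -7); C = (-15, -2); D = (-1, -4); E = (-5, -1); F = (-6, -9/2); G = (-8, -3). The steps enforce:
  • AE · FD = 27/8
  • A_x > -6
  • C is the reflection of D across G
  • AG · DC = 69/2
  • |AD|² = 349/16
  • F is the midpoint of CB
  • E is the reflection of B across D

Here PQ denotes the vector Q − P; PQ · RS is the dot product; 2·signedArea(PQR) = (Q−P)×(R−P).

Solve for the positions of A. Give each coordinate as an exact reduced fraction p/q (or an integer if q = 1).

A = (-11/2, -11/4)

1. A_x = -11/2  [AG · DC = 69/2 ∩ AE · FD = 27/8]
2. A_y = -11/4  [AG · DC = 69/2 ∩ AE · FD = 27/8]
   → A = (-11/2, -11/4)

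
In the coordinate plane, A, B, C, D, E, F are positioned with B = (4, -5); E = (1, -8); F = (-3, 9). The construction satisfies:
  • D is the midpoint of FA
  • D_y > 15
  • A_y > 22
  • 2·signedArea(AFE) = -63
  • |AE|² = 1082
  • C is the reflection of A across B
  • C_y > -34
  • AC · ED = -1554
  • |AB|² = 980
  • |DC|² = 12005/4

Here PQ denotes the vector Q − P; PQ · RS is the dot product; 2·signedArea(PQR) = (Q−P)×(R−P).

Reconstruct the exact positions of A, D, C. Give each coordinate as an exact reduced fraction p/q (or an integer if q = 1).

A = (-10, 23)
C = (18, -33)
D = (-13/2, 16)

1. A_x = -10  [line 17·x + 4·y + 78 = 0 ∩ |AE|² = 1082]
2. A_y = 23  [line 17·x + 4·y + 78 = 0 ∩ |AE|² = 1082]
   → A = (-10, 23)
3. D_x = -13/2  [D is the midpoint of FA]
4. D_y = 16  [D is the midpoint of FA]
   → D = (-13/2, 16)
5. C_x = 18  [C is the reflection of A across B]
6. C_y = -33  [C is the reflection of A across B]
   → C = (18, -33)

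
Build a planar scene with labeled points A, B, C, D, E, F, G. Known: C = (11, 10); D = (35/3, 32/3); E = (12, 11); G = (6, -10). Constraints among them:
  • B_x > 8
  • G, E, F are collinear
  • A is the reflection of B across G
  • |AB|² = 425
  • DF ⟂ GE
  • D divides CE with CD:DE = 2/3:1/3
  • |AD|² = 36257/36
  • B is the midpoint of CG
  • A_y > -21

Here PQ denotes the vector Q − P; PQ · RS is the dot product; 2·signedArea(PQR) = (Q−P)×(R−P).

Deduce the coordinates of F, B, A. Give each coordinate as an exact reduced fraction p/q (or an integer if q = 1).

A = (7/2, -20)
B = (17/2, 0)
F = (630/53, 562/53)

1. F_x = 630/53  [G, E, F are collinear ∩ DF ⟂ GE]
2. F_y = 562/53  [G, E, F are collinear ∩ DF ⟂ GE]
   → F = (630/53, 562/53)
3. B_x = 17/2  [B is the midpoint of CG]
4. B_y = 0  [B is the midpoint of CG]
   → B = (17/2, 0)
5. A_x = 7/2  [A is the reflection of B across G]
6. A_y = -20  [A is the reflection of B across G]
   → A = (7/2, -20)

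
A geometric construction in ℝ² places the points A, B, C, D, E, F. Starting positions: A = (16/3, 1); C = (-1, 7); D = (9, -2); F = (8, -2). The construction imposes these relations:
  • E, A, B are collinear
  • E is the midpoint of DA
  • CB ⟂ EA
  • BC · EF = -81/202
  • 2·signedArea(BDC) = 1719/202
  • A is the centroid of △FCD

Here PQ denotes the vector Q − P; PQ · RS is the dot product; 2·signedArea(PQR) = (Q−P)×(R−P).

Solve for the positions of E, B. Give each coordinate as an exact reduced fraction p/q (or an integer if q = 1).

1. E_x = 43/6  [E is the midpoint of DA]
2. E_y = -1/2  [E is the midpoint of DA]
   → E = (43/6, -1/2)
3. B_x = -283/202  [E, A, B are collinear ∩ CB ⟂ EA]
4. B_y = 1315/202  [E, A, B are collinear ∩ CB ⟂ EA]
   → B = (-283/202, 1315/202)

B = (-283/202, 1315/202)
E = (43/6, -1/2)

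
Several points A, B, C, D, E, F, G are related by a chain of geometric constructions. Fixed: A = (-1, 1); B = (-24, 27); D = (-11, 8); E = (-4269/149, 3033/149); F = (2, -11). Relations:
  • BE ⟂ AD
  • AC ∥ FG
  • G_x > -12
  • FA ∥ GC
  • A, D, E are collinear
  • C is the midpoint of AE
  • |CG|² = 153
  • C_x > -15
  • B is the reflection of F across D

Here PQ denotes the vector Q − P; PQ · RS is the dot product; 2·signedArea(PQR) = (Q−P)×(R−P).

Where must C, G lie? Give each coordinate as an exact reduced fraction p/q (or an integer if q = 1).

C = (-2209/149, 1591/149)
G = (-1762/149, -197/149)

1. C_x = -2209/149  [C is the midpoint of AE]
2. C_y = 1591/149  [C is the midpoint of AE]
   → C = (-2209/149, 1591/149)
3. G_x = -1762/149  [FA ∥ GC ∩ AC ∥ FG]
4. G_y = -197/149  [FA ∥ GC ∩ AC ∥ FG]
   → G = (-1762/149, -197/149)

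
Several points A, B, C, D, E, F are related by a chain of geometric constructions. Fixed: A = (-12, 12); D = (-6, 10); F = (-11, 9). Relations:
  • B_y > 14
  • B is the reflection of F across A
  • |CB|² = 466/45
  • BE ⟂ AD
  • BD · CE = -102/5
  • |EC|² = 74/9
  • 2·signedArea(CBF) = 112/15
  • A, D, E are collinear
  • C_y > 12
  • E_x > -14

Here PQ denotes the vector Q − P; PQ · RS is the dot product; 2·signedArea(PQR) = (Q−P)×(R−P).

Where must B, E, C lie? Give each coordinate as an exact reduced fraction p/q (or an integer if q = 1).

B = (-13, 15)
C = (-164/15, 188/15)
E = (-69/5, 63/5)

1. B_x = -13  [B is the reflection of F across A]
2. B_y = 15  [B is the reflection of F across A]
   → B = (-13, 15)
3. E_x = -69/5  [A, D, E are collinear ∩ BE ⟂ AD]
4. E_y = 63/5  [A, D, E are collinear ∩ BE ⟂ AD]
   → E = (-69/5, 63/5)
5. C_x = -164/15  [2·signedArea(CBF) = 112/15 ∩ BD · CE = -102/5]
6. C_y = 188/15  [2·signedArea(CBF) = 112/15 ∩ BD · CE = -102/5]
   → C = (-164/15, 188/15)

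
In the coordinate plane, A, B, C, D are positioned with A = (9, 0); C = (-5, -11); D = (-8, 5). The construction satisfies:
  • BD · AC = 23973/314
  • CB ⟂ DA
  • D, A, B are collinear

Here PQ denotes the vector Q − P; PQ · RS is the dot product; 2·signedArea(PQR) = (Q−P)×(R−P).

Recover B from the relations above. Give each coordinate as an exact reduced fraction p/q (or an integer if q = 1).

B = (-285/314, 915/314)

1. B_x = -285/314  [D, A, B are collinear ∩ CB ⟂ DA]
2. B_y = 915/314  [D, A, B are collinear ∩ CB ⟂ DA]
   → B = (-285/314, 915/314)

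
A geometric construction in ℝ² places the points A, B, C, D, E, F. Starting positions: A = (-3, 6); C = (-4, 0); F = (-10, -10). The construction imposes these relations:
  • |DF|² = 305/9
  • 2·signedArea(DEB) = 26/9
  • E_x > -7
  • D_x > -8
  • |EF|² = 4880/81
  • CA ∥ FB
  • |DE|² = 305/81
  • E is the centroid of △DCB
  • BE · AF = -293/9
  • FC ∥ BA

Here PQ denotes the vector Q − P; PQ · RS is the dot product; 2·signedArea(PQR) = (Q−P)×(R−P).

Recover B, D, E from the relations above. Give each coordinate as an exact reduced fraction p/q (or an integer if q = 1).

1. B_x = -9  [FC ∥ BA ∩ CA ∥ FB]
2. B_y = -4  [FC ∥ BA ∩ CA ∥ FB]
   → B = (-9, -4)
3. E_x = -62/9  [line -7·x + -16·y + -850/9 = 0 ∩ |EF|² = 4880/81]
4. E_y = -26/9  [line -7·x + -16·y + -850/9 = 0 ∩ |EF|² = 4880/81]
   → E = (-62/9, -26/9)
5. D_x = -23/3  [2·signedArea(DEB) = 26/9 ∩ E is the centroid of △DCB]
6. D_y = -14/3  [2·signedArea(DEB) = 26/9 ∩ E is the centroid of △DCB]
   → D = (-23/3, -14/3)

B = (-9, -4)
D = (-23/3, -14/3)
E = (-62/9, -26/9)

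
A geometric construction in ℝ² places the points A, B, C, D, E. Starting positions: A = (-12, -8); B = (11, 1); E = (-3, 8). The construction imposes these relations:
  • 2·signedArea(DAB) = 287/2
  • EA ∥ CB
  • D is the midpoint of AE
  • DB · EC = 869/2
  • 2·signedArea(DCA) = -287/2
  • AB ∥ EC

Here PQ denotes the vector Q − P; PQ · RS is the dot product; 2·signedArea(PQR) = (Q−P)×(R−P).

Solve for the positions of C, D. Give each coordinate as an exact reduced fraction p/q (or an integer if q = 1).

C = (20, 17)
D = (-15/2, 0)

1. C_x = 20  [EA ∥ CB ∩ AB ∥ EC]
2. C_y = 17  [EA ∥ CB ∩ AB ∥ EC]
   → C = (20, 17)
3. D_x = -15/2  [D is the midpoint of AE]
4. D_y = 0  [D is the midpoint of AE]
   → D = (-15/2, 0)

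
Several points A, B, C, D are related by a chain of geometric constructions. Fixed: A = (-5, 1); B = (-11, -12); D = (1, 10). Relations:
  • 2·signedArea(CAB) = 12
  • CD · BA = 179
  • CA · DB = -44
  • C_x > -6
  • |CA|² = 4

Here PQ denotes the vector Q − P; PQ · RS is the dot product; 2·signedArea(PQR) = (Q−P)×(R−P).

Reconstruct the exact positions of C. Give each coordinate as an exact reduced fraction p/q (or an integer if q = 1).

C = (-5, -1)

1. C_x = -5  [CA · DB = -44 ∩ 2·signedArea(CAB) = 12]
2. C_y = -1  [CA · DB = -44 ∩ 2·signedArea(CAB) = 12]
   → C = (-5, -1)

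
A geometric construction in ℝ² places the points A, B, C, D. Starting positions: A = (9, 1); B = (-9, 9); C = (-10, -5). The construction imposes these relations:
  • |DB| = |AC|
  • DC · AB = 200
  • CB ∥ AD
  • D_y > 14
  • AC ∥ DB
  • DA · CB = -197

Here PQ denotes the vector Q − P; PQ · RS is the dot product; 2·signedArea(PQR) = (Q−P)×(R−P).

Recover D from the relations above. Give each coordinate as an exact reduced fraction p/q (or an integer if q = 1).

D = (10, 15)

1. D_x = 10  [AC ∥ DB ∩ CB ∥ AD]
2. D_y = 15  [AC ∥ DB ∩ CB ∥ AD]
   → D = (10, 15)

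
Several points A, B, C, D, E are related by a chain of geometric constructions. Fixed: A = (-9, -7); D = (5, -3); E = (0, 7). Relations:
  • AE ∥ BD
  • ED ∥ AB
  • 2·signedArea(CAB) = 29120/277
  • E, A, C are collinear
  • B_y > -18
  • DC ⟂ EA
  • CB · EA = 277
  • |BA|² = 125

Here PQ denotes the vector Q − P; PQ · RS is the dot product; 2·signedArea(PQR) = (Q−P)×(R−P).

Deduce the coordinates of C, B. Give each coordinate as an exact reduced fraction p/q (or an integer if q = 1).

B = (-4, -17)
C = (-855/277, 609/277)

1. C_x = -855/277  [E, A, C are collinear ∩ DC ⟂ EA]
2. C_y = 609/277  [E, A, C are collinear ∩ DC ⟂ EA]
   → C = (-855/277, 609/277)
3. B_x = -4  [AE ∥ BD ∩ ED ∥ AB]
4. B_y = -17  [AE ∥ BD ∩ ED ∥ AB]
   → B = (-4, -17)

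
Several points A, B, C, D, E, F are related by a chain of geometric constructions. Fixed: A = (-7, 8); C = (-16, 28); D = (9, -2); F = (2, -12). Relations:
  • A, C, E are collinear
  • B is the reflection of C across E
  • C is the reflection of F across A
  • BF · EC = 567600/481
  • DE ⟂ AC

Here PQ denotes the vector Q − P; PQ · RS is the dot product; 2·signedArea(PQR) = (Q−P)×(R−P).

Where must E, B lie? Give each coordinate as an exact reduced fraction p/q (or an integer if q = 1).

1. E_x = -271/481  [A, C, E are collinear ∩ DE ⟂ AC]
2. E_y = -3032/481  [A, C, E are collinear ∩ DE ⟂ AC]
   → E = (-271/481, -3032/481)
3. B_x = 7154/481  [B is the reflection of C across E]
4. B_y = -19532/481  [B is the reflection of C across E]
   → B = (7154/481, -19532/481)

B = (7154/481, -19532/481)
E = (-271/481, -3032/481)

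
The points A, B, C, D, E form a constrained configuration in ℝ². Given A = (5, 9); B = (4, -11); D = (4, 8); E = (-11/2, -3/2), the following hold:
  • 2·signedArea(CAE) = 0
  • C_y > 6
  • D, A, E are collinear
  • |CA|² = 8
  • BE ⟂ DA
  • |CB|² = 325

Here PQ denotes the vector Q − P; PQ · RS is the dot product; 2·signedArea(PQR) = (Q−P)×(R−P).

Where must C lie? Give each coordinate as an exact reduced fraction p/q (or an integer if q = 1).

C = (3, 7)

1. C_x = 3  [line 21/2·x + -21/2·y + 42 = 0 ∩ |CB|² = 325]
2. C_y = 7  [line 21/2·x + -21/2·y + 42 = 0 ∩ |CB|² = 325]
   → C = (3, 7)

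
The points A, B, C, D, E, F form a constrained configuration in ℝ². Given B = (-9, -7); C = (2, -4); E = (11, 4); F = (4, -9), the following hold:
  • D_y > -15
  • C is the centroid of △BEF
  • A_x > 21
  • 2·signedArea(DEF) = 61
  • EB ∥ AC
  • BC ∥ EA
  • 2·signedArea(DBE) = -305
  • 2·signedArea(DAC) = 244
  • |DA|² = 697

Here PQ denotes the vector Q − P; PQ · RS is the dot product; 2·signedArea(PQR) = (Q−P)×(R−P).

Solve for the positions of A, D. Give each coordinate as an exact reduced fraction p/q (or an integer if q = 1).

1. A_x = 22  [EB ∥ AC ∩ BC ∥ EA]
2. A_y = 7  [EB ∥ AC ∩ BC ∥ EA]
   → A = (22, 7)
3. D_x = 6  [2·signedArea(DBE) = -305 ∩ 2·signedArea(DEF) = 61]
4. D_y = -14  [2·signedArea(DBE) = -305 ∩ 2·signedArea(DEF) = 61]
   → D = (6, -14)

A = (22, 7)
D = (6, -14)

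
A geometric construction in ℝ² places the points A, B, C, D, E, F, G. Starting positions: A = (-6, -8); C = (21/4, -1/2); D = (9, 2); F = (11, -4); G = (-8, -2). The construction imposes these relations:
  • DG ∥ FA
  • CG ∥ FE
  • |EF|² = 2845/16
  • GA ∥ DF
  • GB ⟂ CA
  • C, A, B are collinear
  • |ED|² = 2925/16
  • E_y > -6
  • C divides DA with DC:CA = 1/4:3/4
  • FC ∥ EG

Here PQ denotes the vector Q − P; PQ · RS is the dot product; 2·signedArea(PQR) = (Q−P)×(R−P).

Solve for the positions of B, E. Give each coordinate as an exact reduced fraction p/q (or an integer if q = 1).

B = (-60/13, -92/13)
E = (-9/4, -11/2)

1. B_x = -60/13  [C, A, B are collinear ∩ GB ⟂ CA]
2. B_y = -92/13  [C, A, B are collinear ∩ GB ⟂ CA]
   → B = (-60/13, -92/13)
3. E_x = -9/4  [FC ∥ EG ∩ CG ∥ FE]
4. E_y = -11/2  [FC ∥ EG ∩ CG ∥ FE]
   → E = (-9/4, -11/2)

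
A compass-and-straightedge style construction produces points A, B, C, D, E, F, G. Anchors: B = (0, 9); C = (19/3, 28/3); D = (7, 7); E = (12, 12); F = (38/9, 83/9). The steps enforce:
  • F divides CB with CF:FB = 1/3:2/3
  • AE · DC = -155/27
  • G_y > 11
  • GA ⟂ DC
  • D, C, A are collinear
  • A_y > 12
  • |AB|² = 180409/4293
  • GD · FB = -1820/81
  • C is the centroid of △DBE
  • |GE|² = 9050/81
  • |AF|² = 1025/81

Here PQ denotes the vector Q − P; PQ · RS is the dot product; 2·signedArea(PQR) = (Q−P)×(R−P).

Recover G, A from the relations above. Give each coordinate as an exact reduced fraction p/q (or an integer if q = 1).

1. G_x = 13/9  [line 38/9·x + 2/9·y + -700/81 = 0 ∩ |GE|² = 9050/81]
2. G_y = 103/9  [line 38/9·x + 2/9·y + -700/81 = 0 ∩ |GE|² = 9050/81]
   → G = (13/9, 103/9)
3. A_x = 2579/477  [D, C, A are collinear ∩ GA ⟂ DC]
4. A_y = 5999/477  [D, C, A are collinear ∩ GA ⟂ DC]
   → A = (2579/477, 5999/477)

A = (2579/477, 5999/477)
G = (13/9, 103/9)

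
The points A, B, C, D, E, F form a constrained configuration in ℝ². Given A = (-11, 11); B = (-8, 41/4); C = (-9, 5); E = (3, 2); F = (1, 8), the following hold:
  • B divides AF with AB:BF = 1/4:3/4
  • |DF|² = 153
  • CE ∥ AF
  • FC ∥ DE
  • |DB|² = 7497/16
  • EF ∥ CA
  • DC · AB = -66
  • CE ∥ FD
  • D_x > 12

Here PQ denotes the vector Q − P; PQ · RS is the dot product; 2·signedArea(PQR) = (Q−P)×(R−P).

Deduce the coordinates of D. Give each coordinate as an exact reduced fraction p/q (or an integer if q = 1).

D = (13, 5)

1. D_x = 13  [FC ∥ DE ∩ CE ∥ FD]
2. D_y = 5  [FC ∥ DE ∩ CE ∥ FD]
   → D = (13, 5)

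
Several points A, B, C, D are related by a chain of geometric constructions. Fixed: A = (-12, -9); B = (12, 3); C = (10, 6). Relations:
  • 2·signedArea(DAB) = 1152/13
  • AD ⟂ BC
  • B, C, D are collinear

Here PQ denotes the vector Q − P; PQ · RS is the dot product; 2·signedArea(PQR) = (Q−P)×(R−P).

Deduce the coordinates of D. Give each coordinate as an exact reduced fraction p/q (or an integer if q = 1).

1. D_x = 132/13  [B, C, D are collinear ∩ AD ⟂ BC]
2. D_y = 75/13  [B, C, D are collinear ∩ AD ⟂ BC]
   → D = (132/13, 75/13)

D = (132/13, 75/13)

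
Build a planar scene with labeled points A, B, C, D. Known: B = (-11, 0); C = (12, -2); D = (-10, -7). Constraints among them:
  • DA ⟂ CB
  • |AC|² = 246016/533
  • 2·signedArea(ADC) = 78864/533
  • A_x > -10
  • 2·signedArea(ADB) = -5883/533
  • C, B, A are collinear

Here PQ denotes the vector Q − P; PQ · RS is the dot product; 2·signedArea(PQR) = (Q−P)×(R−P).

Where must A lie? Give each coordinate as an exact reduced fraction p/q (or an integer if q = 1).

1. A_x = -5012/533  [C, B, A are collinear ∩ DA ⟂ CB]
2. A_y = -74/533  [C, B, A are collinear ∩ DA ⟂ CB]
   → A = (-5012/533, -74/533)

A = (-5012/533, -74/533)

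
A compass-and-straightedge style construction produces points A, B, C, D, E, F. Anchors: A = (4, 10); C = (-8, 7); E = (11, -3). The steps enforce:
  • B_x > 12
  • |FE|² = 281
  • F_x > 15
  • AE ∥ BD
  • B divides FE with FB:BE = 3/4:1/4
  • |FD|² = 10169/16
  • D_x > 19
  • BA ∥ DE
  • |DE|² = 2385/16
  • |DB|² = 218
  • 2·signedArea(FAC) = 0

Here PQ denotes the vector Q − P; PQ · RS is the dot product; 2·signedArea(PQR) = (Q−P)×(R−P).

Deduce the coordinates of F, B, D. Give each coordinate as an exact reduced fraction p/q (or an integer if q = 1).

B = (49/4, 1)
D = (77/4, -12)
F = (16, 13)

1. F_x = 16  [line 3·x + -12·y + 108 = 0 ∩ |FE|² = 281]
2. F_y = 13  [line 3·x + -12·y + 108 = 0 ∩ |FE|² = 281]
   → F = (16, 13)
3. B_x = 49/4  [B divides FE with FB:BE = 3/4:1/4]
4. B_y = 1  [B divides FE with FB:BE = 3/4:1/4]
   → B = (49/4, 1)
5. D_x = 77/4  [BA ∥ DE ∩ AE ∥ BD]
6. D_y = -12  [BA ∥ DE ∩ AE ∥ BD]
   → D = (77/4, -12)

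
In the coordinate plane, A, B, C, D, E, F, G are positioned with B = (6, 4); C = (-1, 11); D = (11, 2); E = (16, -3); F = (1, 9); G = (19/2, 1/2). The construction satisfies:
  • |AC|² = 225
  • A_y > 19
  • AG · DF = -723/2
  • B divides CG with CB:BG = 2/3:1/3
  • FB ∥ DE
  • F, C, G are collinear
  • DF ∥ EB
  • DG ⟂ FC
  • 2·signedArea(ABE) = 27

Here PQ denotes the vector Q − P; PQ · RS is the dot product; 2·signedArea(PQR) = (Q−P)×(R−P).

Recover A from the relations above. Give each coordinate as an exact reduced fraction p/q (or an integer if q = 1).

1. A_x = -13  [2·signedArea(ABE) = 27 ∩ AG · DF = -723/2]
2. A_y = 20  [2·signedArea(ABE) = 27 ∩ AG · DF = -723/2]
   → A = (-13, 20)

A = (-13, 20)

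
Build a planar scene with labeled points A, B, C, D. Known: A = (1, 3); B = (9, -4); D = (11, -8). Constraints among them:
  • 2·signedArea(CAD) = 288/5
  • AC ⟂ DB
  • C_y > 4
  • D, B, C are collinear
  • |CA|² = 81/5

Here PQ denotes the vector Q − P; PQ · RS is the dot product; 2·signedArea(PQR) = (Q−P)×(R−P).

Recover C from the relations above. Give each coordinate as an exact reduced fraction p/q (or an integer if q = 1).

1. C_x = 23/5  [D, B, C are collinear ∩ AC ⟂ DB]
2. C_y = 24/5  [D, B, C are collinear ∩ AC ⟂ DB]
   → C = (23/5, 24/5)

C = (23/5, 24/5)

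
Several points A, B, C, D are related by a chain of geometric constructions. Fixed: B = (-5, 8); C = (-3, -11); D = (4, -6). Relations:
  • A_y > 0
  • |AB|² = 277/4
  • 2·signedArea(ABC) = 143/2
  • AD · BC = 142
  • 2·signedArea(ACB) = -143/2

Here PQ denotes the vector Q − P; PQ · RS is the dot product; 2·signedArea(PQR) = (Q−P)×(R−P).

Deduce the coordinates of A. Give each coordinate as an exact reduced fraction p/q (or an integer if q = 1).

1. A_x = -1/2  [2·signedArea(ACB) = -143/2 ∩ AD · BC = 142]
2. A_y = 1  [2·signedArea(ACB) = -143/2 ∩ AD · BC = 142]
   → A = (-1/2, 1)

A = (-1/2, 1)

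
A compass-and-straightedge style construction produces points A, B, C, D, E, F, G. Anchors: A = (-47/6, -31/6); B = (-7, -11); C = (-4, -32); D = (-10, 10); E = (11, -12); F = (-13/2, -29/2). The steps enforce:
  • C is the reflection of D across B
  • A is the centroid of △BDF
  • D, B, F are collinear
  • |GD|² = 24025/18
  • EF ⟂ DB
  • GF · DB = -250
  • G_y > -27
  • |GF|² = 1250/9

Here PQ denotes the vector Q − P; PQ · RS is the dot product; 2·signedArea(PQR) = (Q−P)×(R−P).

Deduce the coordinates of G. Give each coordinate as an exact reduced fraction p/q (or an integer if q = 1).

G = (-29/6, -157/6)

1. G_x = -29/6  [line -3·x + 21·y + 535 = 0 ∩ |GF|² = 1250/9]
2. G_y = -157/6  [line -3·x + 21·y + 535 = 0 ∩ |GF|² = 1250/9]
   → G = (-29/6, -157/6)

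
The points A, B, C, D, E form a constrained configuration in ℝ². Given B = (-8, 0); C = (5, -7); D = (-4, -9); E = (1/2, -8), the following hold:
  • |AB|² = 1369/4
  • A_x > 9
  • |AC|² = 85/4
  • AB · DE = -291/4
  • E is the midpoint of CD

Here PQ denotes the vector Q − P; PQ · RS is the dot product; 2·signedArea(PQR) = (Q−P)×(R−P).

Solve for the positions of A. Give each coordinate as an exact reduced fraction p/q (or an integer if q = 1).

A = (19/2, -6)

1. A_x = 19/2  [line -9/2·x + -1·y + 147/4 = 0 ∩ |AB|² = 1369/4]
2. A_y = -6  [line -9/2·x + -1·y + 147/4 = 0 ∩ |AB|² = 1369/4]
   → A = (19/2, -6)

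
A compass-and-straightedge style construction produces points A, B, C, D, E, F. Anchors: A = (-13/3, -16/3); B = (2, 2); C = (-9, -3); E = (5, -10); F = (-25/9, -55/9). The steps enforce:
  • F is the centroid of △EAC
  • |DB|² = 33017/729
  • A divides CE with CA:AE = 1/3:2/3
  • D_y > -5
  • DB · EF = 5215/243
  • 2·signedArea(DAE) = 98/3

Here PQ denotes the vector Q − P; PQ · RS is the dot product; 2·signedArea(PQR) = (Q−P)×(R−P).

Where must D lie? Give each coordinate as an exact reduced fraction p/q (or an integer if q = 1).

1. D_x = 38/27  [DB · EF = 5215/243 ∩ 2·signedArea(DAE) = 98/3]
2. D_y = -127/27  [DB · EF = 5215/243 ∩ 2·signedArea(DAE) = 98/3]
   → D = (38/27, -127/27)

D = (38/27, -127/27)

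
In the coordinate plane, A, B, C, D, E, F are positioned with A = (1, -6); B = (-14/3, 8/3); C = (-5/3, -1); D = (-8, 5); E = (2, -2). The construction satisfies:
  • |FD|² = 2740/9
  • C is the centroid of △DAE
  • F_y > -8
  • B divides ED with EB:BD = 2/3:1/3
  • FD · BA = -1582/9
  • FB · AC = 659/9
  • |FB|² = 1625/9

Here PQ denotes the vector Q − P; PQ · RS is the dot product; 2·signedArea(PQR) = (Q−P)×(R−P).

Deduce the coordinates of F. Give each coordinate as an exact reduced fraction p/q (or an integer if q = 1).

F = (14/3, -7)

1. F_x = 14/3  [FD · BA = -1582/9 ∩ FB · AC = 659/9]
2. F_y = -7  [FD · BA = -1582/9 ∩ FB · AC = 659/9]
   → F = (14/3, -7)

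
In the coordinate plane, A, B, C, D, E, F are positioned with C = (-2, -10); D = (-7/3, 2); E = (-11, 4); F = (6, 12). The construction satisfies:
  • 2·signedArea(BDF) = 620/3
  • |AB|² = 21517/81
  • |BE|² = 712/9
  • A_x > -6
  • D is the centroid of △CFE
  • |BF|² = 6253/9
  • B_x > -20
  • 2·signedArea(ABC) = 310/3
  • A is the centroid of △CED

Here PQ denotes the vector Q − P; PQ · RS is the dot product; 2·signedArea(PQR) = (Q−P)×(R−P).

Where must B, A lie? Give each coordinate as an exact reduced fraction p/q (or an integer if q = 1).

A = (-46/9, -4/3)
B = (-59/3, 6)

1. A_x = -46/9  [A is the centroid of △CED]
2. A_y = -4/3  [A is the centroid of △CED]
   → A = (-46/9, -4/3)
3. B_x = -59/3  [2·signedArea(BDF) = 620/3 ∩ 2·signedArea(ABC) = 310/3]
4. B_y = 6  [2·signedArea(BDF) = 620/3 ∩ 2·signedArea(ABC) = 310/3]
   → B = (-59/3, 6)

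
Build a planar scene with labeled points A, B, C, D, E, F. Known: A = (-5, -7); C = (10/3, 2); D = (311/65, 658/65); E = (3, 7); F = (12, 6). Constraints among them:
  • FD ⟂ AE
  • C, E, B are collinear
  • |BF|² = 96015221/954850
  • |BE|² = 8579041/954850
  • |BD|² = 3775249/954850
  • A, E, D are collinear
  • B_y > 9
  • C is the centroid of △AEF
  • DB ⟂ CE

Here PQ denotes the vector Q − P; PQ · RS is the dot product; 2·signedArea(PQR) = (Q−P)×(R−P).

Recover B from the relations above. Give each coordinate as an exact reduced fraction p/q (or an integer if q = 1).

B = (41141/14690, 29353/2938)

1. B_x = 41141/14690  [C, E, B are collinear ∩ DB ⟂ CE]
2. B_y = 29353/2938  [C, E, B are collinear ∩ DB ⟂ CE]
   → B = (41141/14690, 29353/2938)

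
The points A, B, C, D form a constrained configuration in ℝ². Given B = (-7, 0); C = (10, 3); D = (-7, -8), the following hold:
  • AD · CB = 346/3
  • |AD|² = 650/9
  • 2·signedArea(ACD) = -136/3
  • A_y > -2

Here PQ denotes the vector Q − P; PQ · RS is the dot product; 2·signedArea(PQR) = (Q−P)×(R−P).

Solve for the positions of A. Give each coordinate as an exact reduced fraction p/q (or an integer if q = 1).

1. A_x = -4/3  [2·signedArea(ACD) = -136/3 ∩ AD · CB = 346/3]
2. A_y = -5/3  [2·signedArea(ACD) = -136/3 ∩ AD · CB = 346/3]
   → A = (-4/3, -5/3)

A = (-4/3, -5/3)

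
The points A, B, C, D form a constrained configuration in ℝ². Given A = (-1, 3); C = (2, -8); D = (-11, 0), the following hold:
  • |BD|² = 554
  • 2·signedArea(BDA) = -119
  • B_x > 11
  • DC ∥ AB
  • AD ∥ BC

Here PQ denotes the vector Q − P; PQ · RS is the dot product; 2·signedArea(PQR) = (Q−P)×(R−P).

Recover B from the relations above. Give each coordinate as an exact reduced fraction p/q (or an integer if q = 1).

1. B_x = 12  [AD ∥ BC ∩ DC ∥ AB]
2. B_y = -5  [AD ∥ BC ∩ DC ∥ AB]
   → B = (12, -5)

B = (12, -5)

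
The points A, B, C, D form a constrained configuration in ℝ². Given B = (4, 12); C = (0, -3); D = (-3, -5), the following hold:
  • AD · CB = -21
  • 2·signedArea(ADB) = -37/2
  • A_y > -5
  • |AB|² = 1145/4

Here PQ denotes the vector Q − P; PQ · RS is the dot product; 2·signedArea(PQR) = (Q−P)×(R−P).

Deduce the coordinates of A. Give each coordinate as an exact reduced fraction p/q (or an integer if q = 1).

A = (-3/2, -4)

1. A_x = -3/2  [AD · CB = -21 ∩ 2·signedArea(ADB) = -37/2]
2. A_y = -4  [AD · CB = -21 ∩ 2·signedArea(ADB) = -37/2]
   → A = (-3/2, -4)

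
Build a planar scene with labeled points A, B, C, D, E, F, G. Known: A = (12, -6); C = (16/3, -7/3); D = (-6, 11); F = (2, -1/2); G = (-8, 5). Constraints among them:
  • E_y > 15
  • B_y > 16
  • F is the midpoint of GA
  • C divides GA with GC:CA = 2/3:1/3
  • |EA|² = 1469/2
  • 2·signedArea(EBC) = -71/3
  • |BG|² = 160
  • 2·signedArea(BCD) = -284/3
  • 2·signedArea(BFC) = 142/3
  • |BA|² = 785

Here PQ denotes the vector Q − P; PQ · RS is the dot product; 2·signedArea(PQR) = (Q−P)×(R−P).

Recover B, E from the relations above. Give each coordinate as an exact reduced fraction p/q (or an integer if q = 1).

1. B_x = -4  [2·signedArea(BCD) = -284/3 ∩ 2·signedArea(BFC) = 142/3]
2. B_y = 17  [2·signedArea(BCD) = -284/3 ∩ 2·signedArea(BFC) = 142/3]
   → B = (-4, 17)
3. E_x = -9/2  [line 58/3·x + 28/3·y + -173/3 = 0 ∩ |EA|² = 1469/2]
4. E_y = 31/2  [line 58/3·x + 28/3·y + -173/3 = 0 ∩ |EA|² = 1469/2]
   → E = (-9/2, 31/2)

B = (-4, 17)
E = (-9/2, 31/2)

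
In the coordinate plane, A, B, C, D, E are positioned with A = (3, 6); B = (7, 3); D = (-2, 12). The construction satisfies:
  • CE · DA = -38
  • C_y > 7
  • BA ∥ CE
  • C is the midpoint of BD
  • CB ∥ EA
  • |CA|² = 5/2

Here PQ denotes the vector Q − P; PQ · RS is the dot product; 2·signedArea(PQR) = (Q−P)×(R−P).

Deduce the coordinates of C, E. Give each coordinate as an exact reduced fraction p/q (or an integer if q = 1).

C = (5/2, 15/2)
E = (-3/2, 21/2)

1. C_x = 5/2  [C is the midpoint of BD]
2. C_y = 15/2  [C is the midpoint of BD]
   → C = (5/2, 15/2)
3. E_x = -3/2  [CB ∥ EA ∩ BA ∥ CE]
4. E_y = 21/2  [CB ∥ EA ∩ BA ∥ CE]
   → E = (-3/2, 21/2)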